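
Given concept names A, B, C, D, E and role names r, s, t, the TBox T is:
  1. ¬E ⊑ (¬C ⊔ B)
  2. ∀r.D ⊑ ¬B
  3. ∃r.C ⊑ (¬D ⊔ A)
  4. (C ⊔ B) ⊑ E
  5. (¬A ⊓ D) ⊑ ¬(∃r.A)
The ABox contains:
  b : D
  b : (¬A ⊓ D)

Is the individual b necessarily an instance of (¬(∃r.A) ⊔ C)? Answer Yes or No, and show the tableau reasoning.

Yes

1. b : (¬(∃r.A) ⊔ C)?  L(b) = {D, (¬A ⊓ D)} ∪ {(∃r.A ⊓ ¬C)}
   clash {A, ¬A} at b — b ∈ (¬(∃r.A) ⊔ C)
2. Hence b : (¬(∃r.A) ⊔ C): entailed.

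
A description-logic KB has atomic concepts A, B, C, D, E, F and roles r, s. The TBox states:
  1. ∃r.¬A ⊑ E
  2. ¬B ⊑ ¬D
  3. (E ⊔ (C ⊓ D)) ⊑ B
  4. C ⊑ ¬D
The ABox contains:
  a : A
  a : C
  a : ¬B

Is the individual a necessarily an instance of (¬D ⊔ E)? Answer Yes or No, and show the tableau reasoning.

1. a : (¬D ⊔ E)?  L(a) = {A, C, ¬B} ∪ {(D ⊓ ¬E)}
   clash {D, ¬D} at a — a ∈ (¬D ⊔ E)
2. Hence a : (¬D ⊔ E): entailed.

Yes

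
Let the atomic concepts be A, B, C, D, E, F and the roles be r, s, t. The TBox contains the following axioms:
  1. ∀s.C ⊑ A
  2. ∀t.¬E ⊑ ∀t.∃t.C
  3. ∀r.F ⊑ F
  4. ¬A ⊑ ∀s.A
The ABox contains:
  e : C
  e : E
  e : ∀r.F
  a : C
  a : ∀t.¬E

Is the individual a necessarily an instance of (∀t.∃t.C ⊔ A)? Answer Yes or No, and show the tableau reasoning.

Yes

1. a : (∀t.∃t.C ⊔ A)?  L(a) = {C, ∀t.¬E} ∪ {(∃t.∀t.¬C ⊓ ¬A)}
   clash {A, ¬A} at a — a ∈ (∀t.∃t.C ⊔ A)
2. Hence a : (∀t.∃t.C ⊔ A): entailed.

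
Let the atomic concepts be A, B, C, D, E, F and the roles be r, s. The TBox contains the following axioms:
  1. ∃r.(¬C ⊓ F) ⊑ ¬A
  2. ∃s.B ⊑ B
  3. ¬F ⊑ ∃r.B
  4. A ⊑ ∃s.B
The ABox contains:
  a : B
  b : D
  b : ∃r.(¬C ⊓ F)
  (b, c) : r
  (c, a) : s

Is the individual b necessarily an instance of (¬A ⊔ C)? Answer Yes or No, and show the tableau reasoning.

Yes

1. b : (¬A ⊔ C)?  L(b) = {D, ∃r.(¬C ⊓ F)} ∪ {(A ⊓ ¬C)}
   clash {A, ¬A} at b — b ∈ (¬A ⊔ C)
2. Hence b : (¬A ⊔ C): entailed.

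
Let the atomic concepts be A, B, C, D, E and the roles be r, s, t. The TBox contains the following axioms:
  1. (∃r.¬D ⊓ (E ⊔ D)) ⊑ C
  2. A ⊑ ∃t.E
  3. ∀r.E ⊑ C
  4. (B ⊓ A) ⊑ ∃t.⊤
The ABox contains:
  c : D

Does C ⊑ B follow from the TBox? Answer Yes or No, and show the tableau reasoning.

1. C ⊑ B  ⇔  (C ⊓ ¬B) unsat w.r.t. T
   open: L(x₀) ⊇ {C, ¬A, ¬B}
2. Hence C ⊑ B: not entailed.

No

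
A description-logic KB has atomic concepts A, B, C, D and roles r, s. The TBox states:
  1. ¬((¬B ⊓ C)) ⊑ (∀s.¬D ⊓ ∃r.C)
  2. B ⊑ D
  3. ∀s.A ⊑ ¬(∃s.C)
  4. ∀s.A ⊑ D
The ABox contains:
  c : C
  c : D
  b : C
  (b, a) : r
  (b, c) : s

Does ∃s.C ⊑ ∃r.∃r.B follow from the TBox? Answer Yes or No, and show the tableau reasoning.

No

1. ∃s.C ⊑ ∃r.∃r.B  ⇔  (∃s.C ⊓ ∀r.∀r.¬B) unsat w.r.t. T
   open: L(x₀) ⊇ {C, ¬B, ∀r.∀r.¬B, ∃s.C, ∃s.¬A} (+ ∃-successors)
2. Hence ∃s.C ⊑ ∃r.∃r.B: not entailed.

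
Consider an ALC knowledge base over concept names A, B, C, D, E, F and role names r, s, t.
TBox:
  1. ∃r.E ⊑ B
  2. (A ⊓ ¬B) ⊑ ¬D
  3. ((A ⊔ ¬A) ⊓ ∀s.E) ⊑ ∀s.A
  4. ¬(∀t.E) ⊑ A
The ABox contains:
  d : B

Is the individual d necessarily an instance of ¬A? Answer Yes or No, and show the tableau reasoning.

No

1. d : ¬A?  L(d) = {B} ∪ {A}
   open: L(d) ⊇ {A, B, ∃s.¬E} (+ ∃-successors) — d ∉ ¬A possible
2. Hence d : ¬A: not entailed.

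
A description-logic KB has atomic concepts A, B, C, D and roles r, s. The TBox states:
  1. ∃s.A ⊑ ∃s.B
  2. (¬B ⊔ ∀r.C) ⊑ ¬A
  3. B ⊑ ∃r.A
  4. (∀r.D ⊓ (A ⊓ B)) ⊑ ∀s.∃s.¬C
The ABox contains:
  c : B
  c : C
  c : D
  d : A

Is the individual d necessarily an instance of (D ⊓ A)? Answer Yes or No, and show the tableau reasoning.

1. d : (D ⊓ A)?  L(d) = {A} ∪ {(¬D ⊔ ¬A)}
   open: L(d) ⊇ {A, B, ¬D, ∀s.¬A, ∃r.A, …} (+ ∃-successors) — d ∉ (D ⊓ A) possible
2. Hence d : (D ⊓ A): not entailed.

No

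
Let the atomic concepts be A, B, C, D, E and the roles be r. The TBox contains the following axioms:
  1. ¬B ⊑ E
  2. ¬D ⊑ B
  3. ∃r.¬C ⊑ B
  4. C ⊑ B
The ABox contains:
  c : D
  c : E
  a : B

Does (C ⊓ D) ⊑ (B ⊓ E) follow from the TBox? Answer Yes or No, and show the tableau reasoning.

1. (C ⊓ D) ⊑ (B ⊓ E)  ⇔  ((C ⊓ D) ⊓ (¬B ⊔ ¬E)) unsat w.r.t. T
   apply at x₀: C⊑B
   open: L(x₀) ⊇ {B, C, D, ¬E}
2. Hence (C ⊓ D) ⊑ (B ⊓ E): not entailed.

No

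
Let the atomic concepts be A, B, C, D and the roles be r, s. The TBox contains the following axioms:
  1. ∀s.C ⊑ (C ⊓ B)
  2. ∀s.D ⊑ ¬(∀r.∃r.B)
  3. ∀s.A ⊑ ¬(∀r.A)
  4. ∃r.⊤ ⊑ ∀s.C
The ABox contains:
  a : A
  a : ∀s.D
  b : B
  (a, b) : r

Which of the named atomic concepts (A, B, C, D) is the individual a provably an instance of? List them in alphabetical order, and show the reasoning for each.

1. a : A?  L(a) = {A, ∀s.D} ∪ {¬A}
   clash {A, ¬A} at a — a ∈ A
2. a : B?  L(a) = {A, ∀s.D} ∪ {¬B}
   clash {B, ¬B} at a — a ∈ B
3. a : C?  L(a) = {A, ∀s.D} ∪ {¬C}
   clash {C, ¬C} at a — a ∈ C
4. a : D?  L(a) = {A, ∀s.D} ∪ {¬D}
   apply at a: ∀s.D⊑¬(∀r.∃r.B)
   open: L(a) ⊇ {A, B, C, ¬D, ∀s.C, …} (+ ∃-successors) — a ∉ D possible
5. Entailed for a: {A, B, C}

{A, B, C}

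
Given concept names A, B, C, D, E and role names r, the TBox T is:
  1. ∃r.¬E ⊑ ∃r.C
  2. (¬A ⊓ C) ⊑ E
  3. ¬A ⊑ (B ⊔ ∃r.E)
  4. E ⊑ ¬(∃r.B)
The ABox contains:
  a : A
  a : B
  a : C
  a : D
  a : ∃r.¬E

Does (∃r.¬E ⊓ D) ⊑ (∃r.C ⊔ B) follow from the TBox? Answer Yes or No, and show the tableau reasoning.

1. (∃r.¬E ⊓ D) ⊑ (∃r.C ⊔ B)  ⇔  ((∃r.¬E ⊓ D) ⊓ (∀r.¬C ⊓ ¬B)) unsat w.r.t. T
   all branches close; clash {C, ¬C} at an ∃-successor
2. Hence (∃r.¬E ⊓ D) ⊑ (∃r.C ⊔ B): entailed.

Yes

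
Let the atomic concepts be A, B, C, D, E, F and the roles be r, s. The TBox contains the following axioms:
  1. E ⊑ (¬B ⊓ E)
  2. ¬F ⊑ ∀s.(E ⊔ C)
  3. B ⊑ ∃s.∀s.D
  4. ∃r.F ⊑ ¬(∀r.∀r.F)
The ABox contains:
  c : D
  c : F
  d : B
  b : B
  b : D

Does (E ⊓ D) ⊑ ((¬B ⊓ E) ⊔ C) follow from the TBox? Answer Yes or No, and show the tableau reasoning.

1. (E ⊓ D) ⊑ ((¬B ⊓ E) ⊔ C)  ⇔  ((E ⊓ D) ⊓ ((B ⊔ ¬E) ⊓ ¬C)) unsat w.r.t. T
   all branches close; clash {E, ¬E} at x₀
2. Hence (E ⊓ D) ⊑ ((¬B ⊓ E) ⊔ C): entailed.

Yes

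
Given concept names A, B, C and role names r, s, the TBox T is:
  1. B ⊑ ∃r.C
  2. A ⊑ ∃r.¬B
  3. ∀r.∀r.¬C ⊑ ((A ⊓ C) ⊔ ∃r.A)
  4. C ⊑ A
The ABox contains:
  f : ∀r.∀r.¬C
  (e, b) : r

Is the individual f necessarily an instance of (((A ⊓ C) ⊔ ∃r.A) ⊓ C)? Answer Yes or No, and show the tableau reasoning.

1. f : (((A ⊓ C) ⊔ ∃r.A) ⊓ C)?  L(f) = {∀r.∀r.¬C} ∪ {(((¬A ⊔ ¬C) ⊓ ∀r.¬A) ⊔ ¬C)}
   apply at f: ∀r.∀r.¬C⊑((A ⊓ C) ⊔ ∃r.A)
   open: L(f) ⊇ {¬A, ¬B, ¬C, ∀r.∀r.¬C, ∃r.A} (+ ∃-successors) — f ∉ (((A ⊓ C) ⊔ ∃r.A) ⊓ C) possible
2. Hence f : (((A ⊓ C) ⊔ ∃r.A) ⊓ C): not entailed.

No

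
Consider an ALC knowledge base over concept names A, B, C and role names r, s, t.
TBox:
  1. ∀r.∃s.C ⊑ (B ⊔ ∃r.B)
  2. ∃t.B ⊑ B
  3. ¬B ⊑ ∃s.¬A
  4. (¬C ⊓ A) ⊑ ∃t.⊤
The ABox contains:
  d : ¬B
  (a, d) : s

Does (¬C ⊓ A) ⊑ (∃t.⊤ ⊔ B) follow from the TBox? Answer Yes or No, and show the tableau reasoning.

Yes

1. (¬C ⊓ A) ⊑ (∃t.⊤ ⊔ B)  ⇔  ((¬C ⊓ A) ⊓ (∀t.⊥ ⊓ ¬B)) unsat w.r.t. T
   all branches close; clash {B, ¬B} at x₀
2. Hence (¬C ⊓ A) ⊑ (∃t.⊤ ⊔ B): entailed.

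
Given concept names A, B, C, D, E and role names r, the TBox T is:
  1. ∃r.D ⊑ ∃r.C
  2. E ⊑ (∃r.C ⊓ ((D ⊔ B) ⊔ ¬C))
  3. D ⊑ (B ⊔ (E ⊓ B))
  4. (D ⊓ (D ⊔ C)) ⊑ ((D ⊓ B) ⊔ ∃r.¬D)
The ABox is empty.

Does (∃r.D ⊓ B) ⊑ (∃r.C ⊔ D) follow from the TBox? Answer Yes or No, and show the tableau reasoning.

1. (∃r.D ⊓ B) ⊑ (∃r.C ⊔ D)  ⇔  ((∃r.D ⊓ B) ⊓ (∀r.¬C ⊓ ¬D)) unsat w.r.t. T
   all branches close; clash {C, ¬C} at an ∃-successor
2. Hence (∃r.D ⊓ B) ⊑ (∃r.C ⊔ D): entailed.

Yes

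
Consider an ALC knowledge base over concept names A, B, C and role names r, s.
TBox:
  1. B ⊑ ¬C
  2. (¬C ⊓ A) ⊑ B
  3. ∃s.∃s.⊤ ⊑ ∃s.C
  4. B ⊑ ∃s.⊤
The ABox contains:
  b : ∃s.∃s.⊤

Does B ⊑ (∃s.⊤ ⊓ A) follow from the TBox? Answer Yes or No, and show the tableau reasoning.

No

1. B ⊑ (∃s.⊤ ⊓ A)  ⇔  (B ⊓ (∀s.⊥ ⊔ ¬A)) unsat w.r.t. T
   apply at x₀: B⊑¬C; B⊑∃s.⊤
   open: L(x₀) ⊇ {B, ¬A, ¬C, ∀s.∀s.⊥, ∃s.⊤} (+ ∃-successors)
2. Hence B ⊑ (∃s.⊤ ⊓ A): not entailed.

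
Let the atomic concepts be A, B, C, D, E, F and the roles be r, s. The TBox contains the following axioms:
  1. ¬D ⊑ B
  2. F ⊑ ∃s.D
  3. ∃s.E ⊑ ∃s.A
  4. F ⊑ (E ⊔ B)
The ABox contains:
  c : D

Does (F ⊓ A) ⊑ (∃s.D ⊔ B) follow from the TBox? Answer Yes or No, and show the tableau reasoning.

Yes

1. (F ⊓ A) ⊑ (∃s.D ⊔ B)  ⇔  ((F ⊓ A) ⊓ (∀s.¬D ⊓ ¬B)) unsat w.r.t. T
   all branches close; clash {B, ¬B} at x₀
2. Hence (F ⊓ A) ⊑ (∃s.D ⊔ B): entailed.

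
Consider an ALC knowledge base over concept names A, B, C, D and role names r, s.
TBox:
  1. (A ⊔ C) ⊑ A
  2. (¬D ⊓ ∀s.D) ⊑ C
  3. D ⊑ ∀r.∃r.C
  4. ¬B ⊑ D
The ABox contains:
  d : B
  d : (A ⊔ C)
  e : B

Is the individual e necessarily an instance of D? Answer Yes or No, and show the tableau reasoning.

1. e : D?  L(e) = {B} ∪ {¬D}
   open: L(e) ⊇ {B, ¬A, ¬C, ¬D, ∃s.¬D} (+ ∃-successors) — e ∉ D possible
2. Hence e : D: not entailed.

No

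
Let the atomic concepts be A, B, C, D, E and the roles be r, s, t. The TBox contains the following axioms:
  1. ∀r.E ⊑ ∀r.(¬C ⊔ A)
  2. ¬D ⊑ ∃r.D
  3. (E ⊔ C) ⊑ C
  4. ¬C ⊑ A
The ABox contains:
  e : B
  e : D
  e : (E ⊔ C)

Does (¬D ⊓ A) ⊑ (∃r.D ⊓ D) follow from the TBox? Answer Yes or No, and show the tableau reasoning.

No

1. (¬D ⊓ A) ⊑ (∃r.D ⊓ D)  ⇔  ((¬D ⊓ A) ⊓ (∀r.¬D ⊔ ¬D)) unsat w.r.t. T
   apply at x₀: ¬D⊑∃r.D
   open: L(x₀) ⊇ {A, ¬C, ¬D, ¬E, ∃r.D, …} (+ ∃-successors)
2. Hence (¬D ⊓ A) ⊑ (∃r.D ⊓ D): not entailed.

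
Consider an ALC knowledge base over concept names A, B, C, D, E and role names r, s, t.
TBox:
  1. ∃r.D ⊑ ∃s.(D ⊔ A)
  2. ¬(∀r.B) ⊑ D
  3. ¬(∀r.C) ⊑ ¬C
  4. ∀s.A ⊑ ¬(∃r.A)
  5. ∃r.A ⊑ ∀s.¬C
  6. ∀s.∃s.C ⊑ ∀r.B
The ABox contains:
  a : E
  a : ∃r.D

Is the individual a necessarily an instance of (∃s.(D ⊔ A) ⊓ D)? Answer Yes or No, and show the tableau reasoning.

No

1. a : (∃s.(D ⊔ A) ⊓ D)?  L(a) = {E, ∃r.D} ∪ {(∀s.(¬D ⊓ ¬A) ⊔ ¬D)}
   apply at a: ∃r.D⊑∃s.(D ⊔ A)
   open: L(a) ⊇ {E, ¬D, ∀r.B, ∀r.C, ∀r.¬A, …} (+ ∃-successors) — a ∉ (∃s.(D ⊔ A) ⊓ D) possible
2. Hence a : (∃s.(D ⊔ A) ⊓ D): not entailed.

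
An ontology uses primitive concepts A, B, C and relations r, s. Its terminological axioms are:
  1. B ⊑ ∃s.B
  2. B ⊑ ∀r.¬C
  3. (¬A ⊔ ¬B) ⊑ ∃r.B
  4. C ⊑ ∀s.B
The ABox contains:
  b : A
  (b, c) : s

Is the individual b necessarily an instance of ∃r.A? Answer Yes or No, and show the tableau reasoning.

No

1. b : ∃r.A?  L(b) = {A} ∪ {∀r.¬A}
   open: L(b) ⊇ {A, B, ¬C, ∀r.¬A, ∀r.¬C, …} (+ ∃-successors) — b ∉ ∃r.A possible
2. Hence b : ∃r.A: not entailed.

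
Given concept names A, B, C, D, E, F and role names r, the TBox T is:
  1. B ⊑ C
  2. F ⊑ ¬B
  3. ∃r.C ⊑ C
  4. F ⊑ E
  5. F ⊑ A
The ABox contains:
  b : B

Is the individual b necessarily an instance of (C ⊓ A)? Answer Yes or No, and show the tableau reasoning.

1. b : (C ⊓ A)?  L(b) = {B} ∪ {(¬C ⊔ ¬A)}
   apply at b: B⊑C
   open: L(b) ⊇ {B, C, ¬A, ¬F} — b ∉ (C ⊓ A) possible
2. Hence b : (C ⊓ A): not entailed.

No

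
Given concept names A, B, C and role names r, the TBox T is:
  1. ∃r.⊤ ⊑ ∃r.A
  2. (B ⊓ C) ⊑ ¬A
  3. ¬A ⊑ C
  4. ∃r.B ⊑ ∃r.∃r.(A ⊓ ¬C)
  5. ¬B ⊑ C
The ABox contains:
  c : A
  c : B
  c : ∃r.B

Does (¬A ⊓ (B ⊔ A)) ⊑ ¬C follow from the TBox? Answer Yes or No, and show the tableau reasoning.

No

1. (¬A ⊓ (B ⊔ A)) ⊑ ¬C  ⇔  ((¬A ⊓ (B ⊔ A)) ⊓ C) unsat w.r.t. T
   open: L(x₀) ⊇ {B, C, ¬A, ∀r.¬B, ∀r.⊥}
2. Hence (¬A ⊓ (B ⊔ A)) ⊑ ¬C: not entailed.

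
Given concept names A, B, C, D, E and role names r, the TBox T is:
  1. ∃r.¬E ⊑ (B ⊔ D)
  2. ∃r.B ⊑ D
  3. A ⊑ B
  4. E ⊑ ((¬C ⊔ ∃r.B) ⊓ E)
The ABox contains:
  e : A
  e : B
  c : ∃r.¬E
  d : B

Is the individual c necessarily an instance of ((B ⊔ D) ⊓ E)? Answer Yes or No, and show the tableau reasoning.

No

1. c : ((B ⊔ D) ⊓ E)?  L(c) = {∃r.¬E} ∪ {((¬B ⊓ ¬D) ⊔ ¬E)}
   apply at c: ∃r.¬E⊑(B ⊔ D)
   open: L(c) ⊇ {B, ¬A, ¬E, ∀r.¬B, ∃r.¬E} (+ ∃-successors) — c ∉ ((B ⊔ D) ⊓ E) possible
2. Hence c : ((B ⊔ D) ⊓ E): not entailed.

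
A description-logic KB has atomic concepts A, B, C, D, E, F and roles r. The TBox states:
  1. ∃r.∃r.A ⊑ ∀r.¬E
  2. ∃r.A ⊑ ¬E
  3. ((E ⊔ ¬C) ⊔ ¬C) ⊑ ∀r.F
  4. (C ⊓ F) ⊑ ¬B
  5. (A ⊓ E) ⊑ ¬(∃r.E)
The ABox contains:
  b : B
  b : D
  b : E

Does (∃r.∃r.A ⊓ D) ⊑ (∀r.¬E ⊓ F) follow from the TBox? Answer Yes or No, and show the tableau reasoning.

No

1. (∃r.∃r.A ⊓ D) ⊑ (∀r.¬E ⊓ F)  ⇔  ((∃r.∃r.A ⊓ D) ⊓ (∃r.E ⊔ ¬F)) unsat w.r.t. T
   apply at x₀: ∃r.∃r.A⊑∀r.¬E
   open: L(x₀) ⊇ {C, D, ¬A, ¬E, ¬F, …} (+ ∃-successors)
2. Hence (∃r.∃r.A ⊓ D) ⊑ (∀r.¬E ⊓ F): not entailed.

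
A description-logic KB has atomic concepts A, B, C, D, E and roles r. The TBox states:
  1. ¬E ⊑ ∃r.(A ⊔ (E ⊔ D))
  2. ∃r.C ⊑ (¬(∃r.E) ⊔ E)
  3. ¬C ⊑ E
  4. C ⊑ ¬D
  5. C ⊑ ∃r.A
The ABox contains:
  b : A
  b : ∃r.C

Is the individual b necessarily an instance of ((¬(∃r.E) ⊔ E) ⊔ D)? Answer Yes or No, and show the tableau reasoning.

1. b : ((¬(∃r.E) ⊔ E) ⊔ D)?  L(b) = {A, ∃r.C} ∪ {((∃r.E ⊓ ¬E) ⊓ ¬D)}
   clash {E, ¬E} at b — b ∈ ((¬(∃r.E) ⊔ E) ⊔ D)
2. Hence b : ((¬(∃r.E) ⊔ E) ⊔ D): entailed.

Yes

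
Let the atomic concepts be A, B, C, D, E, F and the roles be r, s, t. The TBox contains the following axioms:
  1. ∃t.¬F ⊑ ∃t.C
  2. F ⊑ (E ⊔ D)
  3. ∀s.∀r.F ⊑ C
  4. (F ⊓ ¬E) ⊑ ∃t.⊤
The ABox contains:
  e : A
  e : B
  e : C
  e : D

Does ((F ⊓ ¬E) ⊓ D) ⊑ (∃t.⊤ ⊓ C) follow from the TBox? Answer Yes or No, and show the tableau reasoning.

1. ((F ⊓ ¬E) ⊓ D) ⊑ (∃t.⊤ ⊓ C)  ⇔  (((F ⊓ ¬E) ⊓ D) ⊓ (∀t.⊥ ⊔ ¬C)) unsat w.r.t. T
   apply at x₀: F⊑(E ⊔ D); (F ⊓ ¬E)⊑∃t.⊤
   open: L(x₀) ⊇ {D, F, ¬C, ¬E, ∀t.F, …} (+ ∃-successors)
2. Hence ((F ⊓ ¬E) ⊓ D) ⊑ (∃t.⊤ ⊓ C): not entailed.

No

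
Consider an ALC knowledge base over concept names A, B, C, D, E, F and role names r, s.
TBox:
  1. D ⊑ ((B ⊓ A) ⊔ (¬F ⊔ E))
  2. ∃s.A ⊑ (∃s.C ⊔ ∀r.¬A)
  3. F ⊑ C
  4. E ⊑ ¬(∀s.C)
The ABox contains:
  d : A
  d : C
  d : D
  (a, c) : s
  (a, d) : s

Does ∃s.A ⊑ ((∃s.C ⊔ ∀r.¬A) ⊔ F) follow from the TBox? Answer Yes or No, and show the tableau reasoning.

Yes

1. ∃s.A ⊑ ((∃s.C ⊔ ∀r.¬A) ⊔ F)  ⇔  (∃s.A ⊓ ((∀s.¬C ⊓ ∃r.A) ⊓ ¬F)) unsat w.r.t. T
   all branches close; clash {A, ¬A} at an ∃-successor
2. Hence ∃s.A ⊑ ((∃s.C ⊔ ∀r.¬A) ⊔ F): entailed.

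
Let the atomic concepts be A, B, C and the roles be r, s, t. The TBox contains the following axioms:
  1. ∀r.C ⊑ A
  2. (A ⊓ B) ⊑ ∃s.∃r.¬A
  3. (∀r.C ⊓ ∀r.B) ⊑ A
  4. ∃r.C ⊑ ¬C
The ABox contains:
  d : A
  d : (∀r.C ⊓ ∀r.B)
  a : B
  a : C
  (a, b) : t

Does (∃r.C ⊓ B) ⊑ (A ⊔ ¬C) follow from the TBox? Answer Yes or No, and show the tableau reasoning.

Yes

1. (∃r.C ⊓ B) ⊑ (A ⊔ ¬C)  ⇔  ((∃r.C ⊓ B) ⊓ (¬A ⊓ C)) unsat w.r.t. T
   all branches close; clash {C, ¬C} at x₀
2. Hence (∃r.C ⊓ B) ⊑ (A ⊔ ¬C): entailed.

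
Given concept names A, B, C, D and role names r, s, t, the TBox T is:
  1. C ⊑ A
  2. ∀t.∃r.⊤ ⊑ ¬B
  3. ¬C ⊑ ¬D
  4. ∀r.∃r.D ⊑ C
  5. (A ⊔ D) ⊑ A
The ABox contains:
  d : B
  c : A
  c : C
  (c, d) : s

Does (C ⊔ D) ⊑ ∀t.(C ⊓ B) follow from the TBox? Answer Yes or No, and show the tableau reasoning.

1. (C ⊔ D) ⊑ ∀t.(C ⊓ B)  ⇔  ((C ⊔ D) ⊓ ∃t.(¬C ⊔ ¬B)) unsat w.r.t. T
   open: L(x₀) ⊇ {A, C, ∃t.(¬C ⊔ ¬B), ∃t.∀r.⊥} (+ ∃-successors)
2. Hence (C ⊔ D) ⊑ ∀t.(C ⊓ B): not entailed.

No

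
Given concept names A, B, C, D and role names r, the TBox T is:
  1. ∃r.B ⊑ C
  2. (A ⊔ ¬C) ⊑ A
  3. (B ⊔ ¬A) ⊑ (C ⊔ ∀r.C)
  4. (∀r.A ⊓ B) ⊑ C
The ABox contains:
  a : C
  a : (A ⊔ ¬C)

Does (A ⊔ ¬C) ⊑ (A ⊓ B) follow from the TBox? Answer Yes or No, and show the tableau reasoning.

No

1. (A ⊔ ¬C) ⊑ (A ⊓ B)  ⇔  ((A ⊔ ¬C) ⊓ (¬A ⊔ ¬B)) unsat w.r.t. T
   apply at x₀: (A ⊔ ¬C)⊑A
   open: L(x₀) ⊇ {A, ¬B, ∀r.¬B}
2. Hence (A ⊔ ¬C) ⊑ (A ⊓ B): not entailed.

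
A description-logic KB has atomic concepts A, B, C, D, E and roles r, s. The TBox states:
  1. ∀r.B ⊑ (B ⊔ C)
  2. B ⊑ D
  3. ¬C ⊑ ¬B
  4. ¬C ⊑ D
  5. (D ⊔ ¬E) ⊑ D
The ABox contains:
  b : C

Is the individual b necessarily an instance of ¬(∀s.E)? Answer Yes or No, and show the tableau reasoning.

1. b : ¬(∀s.E)?  L(b) = {C} ∪ {∀s.E}
   open: L(b) ⊇ {C, E, ¬B, ¬D, ∀s.E, …} (+ ∃-successors) — b ∉ ¬(∀s.E) possible
2. Hence b : ¬(∀s.E): not entailed.

No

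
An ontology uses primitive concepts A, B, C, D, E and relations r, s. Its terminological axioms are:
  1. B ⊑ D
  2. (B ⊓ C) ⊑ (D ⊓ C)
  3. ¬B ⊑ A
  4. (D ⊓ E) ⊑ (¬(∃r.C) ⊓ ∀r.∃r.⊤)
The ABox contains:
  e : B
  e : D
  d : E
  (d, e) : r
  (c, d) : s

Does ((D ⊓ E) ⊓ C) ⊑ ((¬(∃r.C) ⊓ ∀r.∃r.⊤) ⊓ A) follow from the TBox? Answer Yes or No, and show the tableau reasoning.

No

1. ((D ⊓ E) ⊓ C) ⊑ ((¬(∃r.C) ⊓ ∀r.∃r.⊤) ⊓ A)  ⇔  (((D ⊓ E) ⊓ C) ⊓ ((∃r.C ⊔ ∃r.∀r.⊥) ⊔ ¬A)) unsat w.r.t. T
   apply at x₀: (D ⊓ E)⊑(¬(∃r.C) ⊓ ∀r.∃r.⊤)
   open: L(x₀) ⊇ {B, C, D, E, ¬A, …}
2. Hence ((D ⊓ E) ⊓ C) ⊑ ((¬(∃r.C) ⊓ ∀r.∃r.⊤) ⊓ A): not entailed.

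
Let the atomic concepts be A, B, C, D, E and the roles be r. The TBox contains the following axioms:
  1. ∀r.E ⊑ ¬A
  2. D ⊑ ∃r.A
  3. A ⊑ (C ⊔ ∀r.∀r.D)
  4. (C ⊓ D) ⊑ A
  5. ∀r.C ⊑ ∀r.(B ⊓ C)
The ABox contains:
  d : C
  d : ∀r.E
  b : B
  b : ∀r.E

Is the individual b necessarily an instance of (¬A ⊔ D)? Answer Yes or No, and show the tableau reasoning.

1. b : (¬A ⊔ D)?  L(b) = {B, ∀r.E} ∪ {(A ⊓ ¬D)}
   clash {A, ¬A} at b — b ∈ (¬A ⊔ D)
2. Hence b : (¬A ⊔ D): entailed.

Yes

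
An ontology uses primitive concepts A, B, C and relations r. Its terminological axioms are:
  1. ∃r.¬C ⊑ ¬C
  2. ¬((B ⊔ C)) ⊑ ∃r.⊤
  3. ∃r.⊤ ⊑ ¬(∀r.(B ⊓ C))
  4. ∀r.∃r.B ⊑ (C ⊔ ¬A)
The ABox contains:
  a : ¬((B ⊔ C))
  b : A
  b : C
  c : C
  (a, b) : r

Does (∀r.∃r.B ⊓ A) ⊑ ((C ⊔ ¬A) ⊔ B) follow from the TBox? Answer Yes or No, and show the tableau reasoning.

1. (∀r.∃r.B ⊓ A) ⊑ ((C ⊔ ¬A) ⊔ B)  ⇔  ((∀r.∃r.B ⊓ A) ⊓ ((¬C ⊓ A) ⊓ ¬B)) unsat w.r.t. T
   all branches close; clash {A, ¬A} at x₀
2. Hence (∀r.∃r.B ⊓ A) ⊑ ((C ⊔ ¬A) ⊔ B): entailed.

Yes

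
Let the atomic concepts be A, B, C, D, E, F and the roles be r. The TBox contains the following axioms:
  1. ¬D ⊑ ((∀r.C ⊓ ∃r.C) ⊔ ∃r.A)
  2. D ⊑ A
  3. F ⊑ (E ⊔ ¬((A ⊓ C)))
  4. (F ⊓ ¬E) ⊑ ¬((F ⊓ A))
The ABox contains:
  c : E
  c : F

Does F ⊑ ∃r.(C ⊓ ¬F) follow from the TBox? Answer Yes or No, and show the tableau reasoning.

No

1. F ⊑ ∃r.(C ⊓ ¬F)  ⇔  (F ⊓ ∀r.(¬C ⊔ F)) unsat w.r.t. T
   apply at x₀: F⊑(E ⊔ ¬((A ⊓ C)))
   open: L(x₀) ⊇ {E, F, ¬D, ∀r.(¬C ⊔ F), ∀r.C, …} (+ ∃-successors)
2. Hence F ⊑ ∃r.(C ⊓ ¬F): not entailed.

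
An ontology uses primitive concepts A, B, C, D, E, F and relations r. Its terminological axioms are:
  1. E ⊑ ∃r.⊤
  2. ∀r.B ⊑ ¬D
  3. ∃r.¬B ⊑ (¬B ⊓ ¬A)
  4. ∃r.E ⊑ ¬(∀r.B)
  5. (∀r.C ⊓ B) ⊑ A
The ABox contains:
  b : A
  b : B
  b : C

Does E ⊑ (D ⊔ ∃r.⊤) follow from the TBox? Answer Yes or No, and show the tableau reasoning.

1. E ⊑ (D ⊔ ∃r.⊤)  ⇔  (E ⊓ (¬D ⊓ ∀r.⊥)) unsat w.r.t. T
   all branches close; clash {A, ¬A} at x₀
2. Hence E ⊑ (D ⊔ ∃r.⊤): entailed.

Yes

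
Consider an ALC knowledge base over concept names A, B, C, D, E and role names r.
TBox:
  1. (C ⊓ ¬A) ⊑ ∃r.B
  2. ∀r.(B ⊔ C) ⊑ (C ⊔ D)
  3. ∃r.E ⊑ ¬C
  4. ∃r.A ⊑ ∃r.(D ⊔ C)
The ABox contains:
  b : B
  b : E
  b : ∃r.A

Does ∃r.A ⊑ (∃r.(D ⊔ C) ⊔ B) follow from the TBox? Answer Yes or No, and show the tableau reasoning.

Yes

1. ∃r.A ⊑ (∃r.(D ⊔ C) ⊔ B)  ⇔  (∃r.A ⊓ (∀r.(¬D ⊓ ¬C) ⊓ ¬B)) unsat w.r.t. T
   all branches close; clash {C, ¬C} at an ∃-successor
2. Hence ∃r.A ⊑ (∃r.(D ⊔ C) ⊔ B): entailed.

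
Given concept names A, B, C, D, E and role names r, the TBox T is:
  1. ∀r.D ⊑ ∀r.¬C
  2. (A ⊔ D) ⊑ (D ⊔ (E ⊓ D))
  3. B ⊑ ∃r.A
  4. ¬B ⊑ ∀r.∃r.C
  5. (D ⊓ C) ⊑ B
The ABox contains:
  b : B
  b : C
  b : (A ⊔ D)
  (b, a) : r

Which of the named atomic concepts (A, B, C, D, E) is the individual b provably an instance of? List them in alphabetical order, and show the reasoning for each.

1. b : A?  L(b) = {B, C, (A ⊔ D)} ∪ {¬A}
   apply at b: (A ⊔ D)⊑(D ⊔ (E ⊓ D)); B⊑∃r.A
   open: L(b) ⊇ {B, C, D, ¬A, ∃r.A, …} (+ ∃-successors) — b ∉ A possible
2. b : B?  L(b) = {B, C, (A ⊔ D)} ∪ {¬B}
   clash {B, ¬B} at b — b ∈ B
3. b : C?  L(b) = {B, C, (A ⊔ D)} ∪ {¬C}
   clash {C, ¬C} at b — b ∈ C
4. b : D?  L(b) = {B, C, (A ⊔ D)} ∪ {¬D}
   clash {D, ¬D} at b — b ∈ D
5. b : E?  L(b) = {B, C, (A ⊔ D)} ∪ {¬E}
   apply at b: (A ⊔ D)⊑(D ⊔ (E ⊓ D)); B⊑∃r.A
   open: L(b) ⊇ {A, B, C, D, ¬E, …} (+ ∃-successors) — b ∉ E possible
6. Entailed for b: {B, C, D}

{B, C, D}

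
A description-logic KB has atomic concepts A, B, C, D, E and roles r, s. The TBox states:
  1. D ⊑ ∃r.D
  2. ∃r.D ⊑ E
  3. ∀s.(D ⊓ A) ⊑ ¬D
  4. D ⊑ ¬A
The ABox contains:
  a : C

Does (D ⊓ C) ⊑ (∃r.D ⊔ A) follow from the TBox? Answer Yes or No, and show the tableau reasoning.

1. (D ⊓ C) ⊑ (∃r.D ⊔ A)  ⇔  ((D ⊓ C) ⊓ (∀r.¬D ⊓ ¬A)) unsat w.r.t. T
   all branches close; clash {D, ¬D} at x₀
2. Hence (D ⊓ C) ⊑ (∃r.D ⊔ A): entailed.

Yes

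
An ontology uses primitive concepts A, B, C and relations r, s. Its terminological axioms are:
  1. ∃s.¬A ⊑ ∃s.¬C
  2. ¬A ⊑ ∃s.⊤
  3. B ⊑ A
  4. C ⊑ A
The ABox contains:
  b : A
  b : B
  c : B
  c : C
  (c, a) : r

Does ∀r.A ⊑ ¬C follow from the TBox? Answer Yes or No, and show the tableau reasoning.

1. ∀r.A ⊑ ¬C  ⇔  (∀r.A ⊓ C) unsat w.r.t. T
   apply at x₀: C⊑A
   open: L(x₀) ⊇ {A, C, ∀r.A, ∀s.A}
2. Hence ∀r.A ⊑ ¬C: not entailed.

No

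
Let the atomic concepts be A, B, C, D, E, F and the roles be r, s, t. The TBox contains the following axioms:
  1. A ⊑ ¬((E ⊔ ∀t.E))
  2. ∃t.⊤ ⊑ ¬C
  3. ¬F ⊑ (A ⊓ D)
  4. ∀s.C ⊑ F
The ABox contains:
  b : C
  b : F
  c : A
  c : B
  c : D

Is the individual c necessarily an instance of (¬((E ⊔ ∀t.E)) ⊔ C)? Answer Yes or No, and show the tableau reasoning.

Yes

1. c : (¬((E ⊔ ∀t.E)) ⊔ C)?  L(c) = {A, B, D} ∪ {((E ⊔ ∀t.E) ⊓ ¬C)}
   clash {E, ¬E} at an ∃-successor — c ∈ (¬((E ⊔ ∀t.E)) ⊔ C)
2. Hence c : (¬((E ⊔ ∀t.E)) ⊔ C): entailed.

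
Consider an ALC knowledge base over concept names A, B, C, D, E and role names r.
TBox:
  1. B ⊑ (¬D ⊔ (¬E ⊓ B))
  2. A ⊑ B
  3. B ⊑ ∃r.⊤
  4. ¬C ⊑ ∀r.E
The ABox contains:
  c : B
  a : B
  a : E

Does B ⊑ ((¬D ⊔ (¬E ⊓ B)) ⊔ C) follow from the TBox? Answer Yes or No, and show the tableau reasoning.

1. B ⊑ ((¬D ⊔ (¬E ⊓ B)) ⊔ C)  ⇔  (B ⊓ ((D ⊓ (E ⊔ ¬B)) ⊓ ¬C)) unsat w.r.t. T
   all branches close; clash {B, ¬B} at x₀
2. Hence B ⊑ ((¬D ⊔ (¬E ⊓ B)) ⊔ C): entailed.

Yes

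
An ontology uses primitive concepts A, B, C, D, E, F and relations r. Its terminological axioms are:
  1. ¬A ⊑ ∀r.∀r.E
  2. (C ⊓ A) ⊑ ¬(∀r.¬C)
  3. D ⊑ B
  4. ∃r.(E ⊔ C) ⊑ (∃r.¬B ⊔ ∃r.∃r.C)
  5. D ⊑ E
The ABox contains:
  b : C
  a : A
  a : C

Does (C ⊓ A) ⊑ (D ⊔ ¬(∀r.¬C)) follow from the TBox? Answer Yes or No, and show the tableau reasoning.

Yes

1. (C ⊓ A) ⊑ (D ⊔ ¬(∀r.¬C))  ⇔  ((C ⊓ A) ⊓ (¬D ⊓ ∀r.¬C)) unsat w.r.t. T
   all branches close; clash {C, ¬C} at an ∃-successor
2. Hence (C ⊓ A) ⊑ (D ⊔ ¬(∀r.¬C)): entailed.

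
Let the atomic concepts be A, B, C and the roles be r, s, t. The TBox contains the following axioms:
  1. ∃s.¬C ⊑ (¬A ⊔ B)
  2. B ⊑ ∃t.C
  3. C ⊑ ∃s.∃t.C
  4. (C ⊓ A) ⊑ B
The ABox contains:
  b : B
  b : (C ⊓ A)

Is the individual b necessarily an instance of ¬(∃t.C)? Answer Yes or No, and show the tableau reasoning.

No

1. b : ¬(∃t.C)?  L(b) = {B, (C ⊓ A)} ∪ {∃t.C}
   apply at b: C⊑∃s.∃t.C
   open: L(b) ⊇ {A, B, C, ∀s.C, ∃s.∃t.C, …} (+ ∃-successors) — b ∉ ¬(∃t.C) possible
2. Hence b : ¬(∃t.C): not entailed.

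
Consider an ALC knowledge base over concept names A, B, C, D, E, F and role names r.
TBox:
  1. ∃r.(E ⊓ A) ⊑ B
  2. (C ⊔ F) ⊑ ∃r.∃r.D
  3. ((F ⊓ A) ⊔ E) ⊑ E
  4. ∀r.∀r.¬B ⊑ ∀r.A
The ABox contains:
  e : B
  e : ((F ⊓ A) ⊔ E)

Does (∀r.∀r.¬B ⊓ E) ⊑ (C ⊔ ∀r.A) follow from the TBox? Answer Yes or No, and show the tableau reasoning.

Yes

1. (∀r.∀r.¬B ⊓ E) ⊑ (C ⊔ ∀r.A)  ⇔  ((∀r.∀r.¬B ⊓ E) ⊓ (¬C ⊓ ∃r.¬A)) unsat w.r.t. T
   all branches close; clash {A, ¬A} at an ∃-successor
2. Hence (∀r.∀r.¬B ⊓ E) ⊑ (C ⊔ ∀r.A): entailed.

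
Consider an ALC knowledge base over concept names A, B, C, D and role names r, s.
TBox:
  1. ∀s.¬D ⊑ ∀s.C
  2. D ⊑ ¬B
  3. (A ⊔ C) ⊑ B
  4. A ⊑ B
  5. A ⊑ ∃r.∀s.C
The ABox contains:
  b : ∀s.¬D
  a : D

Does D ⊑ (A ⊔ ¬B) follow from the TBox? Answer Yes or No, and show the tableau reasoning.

Yes

1. D ⊑ (A ⊔ ¬B)  ⇔  (D ⊓ (¬A ⊓ B)) unsat w.r.t. T
   all branches close; clash {B, ¬B} at x₀
2. Hence D ⊑ (A ⊔ ¬B): entailed.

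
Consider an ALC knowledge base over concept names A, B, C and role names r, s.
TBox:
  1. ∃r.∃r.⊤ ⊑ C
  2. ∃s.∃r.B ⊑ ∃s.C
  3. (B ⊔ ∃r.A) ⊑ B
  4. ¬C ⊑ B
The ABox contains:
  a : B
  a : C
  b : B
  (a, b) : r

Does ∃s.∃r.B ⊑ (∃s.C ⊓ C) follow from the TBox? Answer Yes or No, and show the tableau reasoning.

No

1. ∃s.∃r.B ⊑ (∃s.C ⊓ C)  ⇔  (∃s.∃r.B ⊓ (∀s.¬C ⊔ ¬C)) unsat w.r.t. T
   apply at x₀: ∃s.∃r.B⊑∃s.C
   open: L(x₀) ⊇ {B, ¬C, ∀r.∀r.⊥, ∃s.C, ∃s.∃r.B} (+ ∃-successors)
2. Hence ∃s.∃r.B ⊑ (∃s.C ⊓ C): not entailed.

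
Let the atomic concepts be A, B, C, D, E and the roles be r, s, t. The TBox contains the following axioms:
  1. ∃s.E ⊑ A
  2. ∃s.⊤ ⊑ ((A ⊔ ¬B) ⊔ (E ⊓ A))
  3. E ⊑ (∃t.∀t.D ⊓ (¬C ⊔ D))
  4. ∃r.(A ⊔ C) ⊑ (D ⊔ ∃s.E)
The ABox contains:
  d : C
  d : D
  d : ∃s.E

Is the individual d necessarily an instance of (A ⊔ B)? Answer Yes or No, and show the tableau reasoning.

1. d : (A ⊔ B)?  L(d) = {C, D, ∃s.E} ∪ {(¬A ⊓ ¬B)}
   clash {A, ¬A} at d — d ∈ (A ⊔ B)
2. Hence d : (A ⊔ B): entailed.

Yes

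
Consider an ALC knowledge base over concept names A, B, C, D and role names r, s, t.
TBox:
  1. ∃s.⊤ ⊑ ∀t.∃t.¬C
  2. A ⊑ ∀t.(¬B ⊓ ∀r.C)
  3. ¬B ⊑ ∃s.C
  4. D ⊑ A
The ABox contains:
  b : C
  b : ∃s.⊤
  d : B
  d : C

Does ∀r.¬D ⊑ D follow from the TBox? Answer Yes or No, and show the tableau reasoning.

No

1. ∀r.¬D ⊑ D  ⇔  (∀r.¬D ⊓ ¬D) unsat w.r.t. T
   open: L(x₀) ⊇ {B, ¬A, ¬D, ∀r.¬D, ∀s.⊥}
2. Hence ∀r.¬D ⊑ D: not entailed.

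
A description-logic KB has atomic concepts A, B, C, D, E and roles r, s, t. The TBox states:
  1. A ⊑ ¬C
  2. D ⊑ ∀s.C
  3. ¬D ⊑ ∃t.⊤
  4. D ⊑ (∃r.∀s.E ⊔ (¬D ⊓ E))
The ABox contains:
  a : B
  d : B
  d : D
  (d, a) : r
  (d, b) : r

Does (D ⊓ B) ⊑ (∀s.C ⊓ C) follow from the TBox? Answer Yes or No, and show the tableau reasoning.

1. (D ⊓ B) ⊑ (∀s.C ⊓ C)  ⇔  ((D ⊓ B) ⊓ (∃s.¬C ⊔ ¬C)) unsat w.r.t. T
   apply at x₀: D⊑∀s.C; D⊑(∃r.∀s.E ⊔ (¬D ⊓ E))
   open: L(x₀) ⊇ {B, D, ¬A, ¬C, ∀s.C, …} (+ ∃-successors)
2. Hence (D ⊓ B) ⊑ (∀s.C ⊓ C): not entailed.

No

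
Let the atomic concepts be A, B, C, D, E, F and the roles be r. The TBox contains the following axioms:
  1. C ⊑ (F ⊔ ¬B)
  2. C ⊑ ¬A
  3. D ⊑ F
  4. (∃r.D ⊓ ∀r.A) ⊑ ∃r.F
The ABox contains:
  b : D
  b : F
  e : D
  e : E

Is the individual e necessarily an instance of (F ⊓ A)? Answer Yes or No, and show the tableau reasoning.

No

1. e : (F ⊓ A)?  L(e) = {D, E} ∪ {(¬F ⊔ ¬A)}
   apply at e: D⊑F
   open: L(e) ⊇ {D, E, F, ¬A, ¬C, …} — e ∉ (F ⊓ A) possible
2. Hence e : (F ⊓ A): not entailed.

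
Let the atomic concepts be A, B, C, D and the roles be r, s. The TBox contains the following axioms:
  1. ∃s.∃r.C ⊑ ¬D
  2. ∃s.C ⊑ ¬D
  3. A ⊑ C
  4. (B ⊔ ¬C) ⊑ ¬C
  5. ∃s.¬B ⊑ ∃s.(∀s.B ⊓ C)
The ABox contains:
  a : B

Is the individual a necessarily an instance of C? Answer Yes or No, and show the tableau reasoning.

1. a : C?  L(a) = {B} ∪ {¬C}
   open: L(a) ⊇ {B, ¬A, ¬C, ∀s.B, ∀s.¬C, …} — a ∉ C possible
2. Hence a : C: not entailed.

No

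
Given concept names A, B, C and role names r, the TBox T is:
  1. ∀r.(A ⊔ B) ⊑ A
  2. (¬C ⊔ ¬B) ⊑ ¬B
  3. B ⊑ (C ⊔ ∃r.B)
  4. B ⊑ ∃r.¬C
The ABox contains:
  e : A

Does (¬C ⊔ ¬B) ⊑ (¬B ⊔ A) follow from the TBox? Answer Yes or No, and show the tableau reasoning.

1. (¬C ⊔ ¬B) ⊑ (¬B ⊔ A)  ⇔  ((¬C ⊔ ¬B) ⊓ (B ⊓ ¬A)) unsat w.r.t. T
   all branches close; clash {B, ¬B} at x₀
2. Hence (¬C ⊔ ¬B) ⊑ (¬B ⊔ A): entailed.

Yes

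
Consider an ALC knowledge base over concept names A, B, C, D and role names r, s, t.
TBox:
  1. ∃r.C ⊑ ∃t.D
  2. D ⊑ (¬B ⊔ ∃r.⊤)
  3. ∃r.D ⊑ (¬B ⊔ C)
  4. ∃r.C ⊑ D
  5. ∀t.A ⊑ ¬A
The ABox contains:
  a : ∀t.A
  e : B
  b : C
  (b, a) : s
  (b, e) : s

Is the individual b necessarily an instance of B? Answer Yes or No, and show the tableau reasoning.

No

1. b : B?  L(b) = {C} ∪ {¬B}
   open: L(b) ⊇ {C, ¬B, ¬D, ∀r.¬C, ∀r.¬D, …} (+ ∃-successors) — b ∉ B possible
2. Hence b : B: not entailed.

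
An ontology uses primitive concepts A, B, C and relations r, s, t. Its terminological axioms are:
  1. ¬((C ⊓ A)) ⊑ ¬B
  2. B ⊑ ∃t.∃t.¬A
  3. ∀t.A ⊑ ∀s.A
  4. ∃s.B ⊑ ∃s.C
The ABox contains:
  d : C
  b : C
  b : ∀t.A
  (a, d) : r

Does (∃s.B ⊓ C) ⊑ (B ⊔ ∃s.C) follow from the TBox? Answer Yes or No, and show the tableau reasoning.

Yes

1. (∃s.B ⊓ C) ⊑ (B ⊔ ∃s.C)  ⇔  ((∃s.B ⊓ C) ⊓ (¬B ⊓ ∀s.¬C)) unsat w.r.t. T
   all branches close; clash {B, ¬B} at an ∃-successor
2. Hence (∃s.B ⊓ C) ⊑ (B ⊔ ∃s.C): entailed.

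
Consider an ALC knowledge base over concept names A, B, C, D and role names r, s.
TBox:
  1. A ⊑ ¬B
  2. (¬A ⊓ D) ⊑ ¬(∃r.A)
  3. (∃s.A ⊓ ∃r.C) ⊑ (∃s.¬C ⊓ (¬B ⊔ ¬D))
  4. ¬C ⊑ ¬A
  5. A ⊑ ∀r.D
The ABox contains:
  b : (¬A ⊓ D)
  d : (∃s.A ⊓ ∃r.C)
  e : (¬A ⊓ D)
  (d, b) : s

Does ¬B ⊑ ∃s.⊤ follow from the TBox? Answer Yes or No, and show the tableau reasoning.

No

1. ¬B ⊑ ∃s.⊤  ⇔  (¬B ⊓ ∀s.⊥) unsat w.r.t. T
   open: L(x₀) ⊇ {C, ¬A, ¬B, ¬D, ∀s.¬A, …}
2. Hence ¬B ⊑ ∃s.⊤: not entailed.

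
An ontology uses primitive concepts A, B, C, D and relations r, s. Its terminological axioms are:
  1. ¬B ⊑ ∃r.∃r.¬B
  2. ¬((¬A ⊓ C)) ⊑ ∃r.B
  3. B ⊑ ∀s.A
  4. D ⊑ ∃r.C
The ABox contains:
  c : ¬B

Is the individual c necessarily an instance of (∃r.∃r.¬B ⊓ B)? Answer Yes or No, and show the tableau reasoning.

1. c : (∃r.∃r.¬B ⊓ B)?  L(c) = {¬B} ∪ {(∀r.∀r.B ⊔ ¬B)}
   apply at c: ¬B⊑∃r.∃r.¬B
   open: L(c) ⊇ {C, ¬A, ¬B, ¬D, ∃r.∃r.¬B} (+ ∃-successors) — c ∉ (∃r.∃r.¬B ⊓ B) possible
2. Hence c : (∃r.∃r.¬B ⊓ B): not entailed.

No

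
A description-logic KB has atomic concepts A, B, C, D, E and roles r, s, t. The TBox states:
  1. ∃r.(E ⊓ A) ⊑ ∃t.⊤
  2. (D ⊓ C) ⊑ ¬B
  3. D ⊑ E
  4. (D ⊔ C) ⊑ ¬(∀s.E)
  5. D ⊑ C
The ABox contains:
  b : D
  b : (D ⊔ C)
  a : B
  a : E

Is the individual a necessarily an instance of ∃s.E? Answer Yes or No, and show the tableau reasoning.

No

1. a : ∃s.E?  L(a) = {B, E} ∪ {∀s.¬E}
   open: L(a) ⊇ {B, E, ¬C, ¬D, ∀r.(¬E ⊔ ¬A), …} — a ∉ ∃s.E possible
2. Hence a : ∃s.E: not entailed.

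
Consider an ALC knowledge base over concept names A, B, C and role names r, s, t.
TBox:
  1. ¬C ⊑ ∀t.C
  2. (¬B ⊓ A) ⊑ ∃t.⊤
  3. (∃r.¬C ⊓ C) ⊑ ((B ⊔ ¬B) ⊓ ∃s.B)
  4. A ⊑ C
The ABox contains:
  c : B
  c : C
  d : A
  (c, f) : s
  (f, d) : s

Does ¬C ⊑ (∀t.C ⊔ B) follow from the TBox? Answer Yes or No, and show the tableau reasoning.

1. ¬C ⊑ (∀t.C ⊔ B)  ⇔  (¬C ⊓ (∃t.¬C ⊓ ¬B)) unsat w.r.t. T
   all branches close; clash {C, ¬C} at x₀
2. Hence ¬C ⊑ (∀t.C ⊔ B): entailed.

Yes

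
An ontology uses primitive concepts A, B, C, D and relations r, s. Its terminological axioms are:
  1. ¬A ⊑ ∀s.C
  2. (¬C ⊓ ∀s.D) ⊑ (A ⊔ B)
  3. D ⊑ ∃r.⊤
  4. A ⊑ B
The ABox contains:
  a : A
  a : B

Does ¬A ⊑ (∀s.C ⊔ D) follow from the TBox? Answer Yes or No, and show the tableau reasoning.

Yes

1. ¬A ⊑ (∀s.C ⊔ D)  ⇔  (¬A ⊓ (∃s.¬C ⊓ ¬D)) unsat w.r.t. T
   all branches close; clash {C, ¬C} at an ∃-successor
2. Hence ¬A ⊑ (∀s.C ⊔ D): entailed.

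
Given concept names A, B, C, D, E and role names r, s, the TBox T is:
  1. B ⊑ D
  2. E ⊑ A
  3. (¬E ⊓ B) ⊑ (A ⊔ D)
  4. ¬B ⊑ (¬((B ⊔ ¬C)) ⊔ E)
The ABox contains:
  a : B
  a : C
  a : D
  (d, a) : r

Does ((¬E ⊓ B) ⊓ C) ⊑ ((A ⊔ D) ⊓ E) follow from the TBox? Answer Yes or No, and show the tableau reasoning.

1. ((¬E ⊓ B) ⊓ C) ⊑ ((A ⊔ D) ⊓ E)  ⇔  (((¬E ⊓ B) ⊓ C) ⊓ ((¬A ⊓ ¬D) ⊔ ¬E)) unsat w.r.t. T
   apply at x₀: B⊑D; (¬E ⊓ B)⊑(A ⊔ D)
   open: L(x₀) ⊇ {B, C, D, ¬E}
2. Hence ((¬E ⊓ B) ⊓ C) ⊑ ((A ⊔ D) ⊓ E): not entailed.

No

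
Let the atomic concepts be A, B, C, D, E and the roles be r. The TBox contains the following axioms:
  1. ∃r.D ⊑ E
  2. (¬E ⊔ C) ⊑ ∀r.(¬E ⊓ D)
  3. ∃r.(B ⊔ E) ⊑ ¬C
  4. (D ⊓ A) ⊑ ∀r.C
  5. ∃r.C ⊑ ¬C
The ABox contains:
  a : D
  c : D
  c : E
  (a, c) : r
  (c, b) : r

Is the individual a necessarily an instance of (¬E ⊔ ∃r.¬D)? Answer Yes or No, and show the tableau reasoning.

No

1. a : (¬E ⊔ ∃r.¬D)?  L(a) = {D} ∪ {(E ⊓ ∀r.D)}
   open: L(a) ⊇ {D, E, ¬A, ¬C, ∀r.D, …} — a ∉ (¬E ⊔ ∃r.¬D) possible
2. Hence a : (¬E ⊔ ∃r.¬D): not entailed.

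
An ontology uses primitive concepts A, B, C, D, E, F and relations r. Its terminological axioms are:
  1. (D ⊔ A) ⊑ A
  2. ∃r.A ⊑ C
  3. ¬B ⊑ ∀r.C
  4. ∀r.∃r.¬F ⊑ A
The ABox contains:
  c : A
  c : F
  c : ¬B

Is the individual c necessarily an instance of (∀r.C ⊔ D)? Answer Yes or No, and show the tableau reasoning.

1. c : (∀r.C ⊔ D)?  L(c) = {A, F, ¬B} ∪ {(∃r.¬C ⊓ ¬D)}
   clash {C, ¬C} at an ∃-successor — c ∈ (∀r.C ⊔ D)
2. Hence c : (∀r.C ⊔ D): entailed.

Yes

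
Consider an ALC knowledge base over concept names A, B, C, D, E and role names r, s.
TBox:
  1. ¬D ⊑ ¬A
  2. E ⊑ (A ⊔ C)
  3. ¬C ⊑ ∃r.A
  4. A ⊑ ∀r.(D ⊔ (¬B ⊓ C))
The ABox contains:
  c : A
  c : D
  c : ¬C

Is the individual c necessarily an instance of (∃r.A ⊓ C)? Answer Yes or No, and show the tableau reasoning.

1. c : (∃r.A ⊓ C)?  L(c) = {A, D, ¬C} ∪ {(∀r.¬A ⊔ ¬C)}
   apply at c: ¬C⊑∃r.A; A⊑∀r.(D ⊔ (¬B ⊓ C))
   open: L(c) ⊇ {A, D, ¬C, ¬E, ∀r.(D ⊔ (¬B ⊓ C)), …} (+ ∃-successors) — c ∉ (∃r.A ⊓ C) possible
2. Hence c : (∃r.A ⊓ C): not entailed.

No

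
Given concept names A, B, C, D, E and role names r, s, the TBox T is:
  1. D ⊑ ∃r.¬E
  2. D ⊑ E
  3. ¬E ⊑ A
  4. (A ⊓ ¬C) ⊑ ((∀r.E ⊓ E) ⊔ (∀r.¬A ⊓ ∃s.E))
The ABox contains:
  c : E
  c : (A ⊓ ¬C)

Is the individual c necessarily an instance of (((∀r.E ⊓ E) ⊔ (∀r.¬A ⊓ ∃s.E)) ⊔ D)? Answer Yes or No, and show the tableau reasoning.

1. c : (((∀r.E ⊓ E) ⊔ (∀r.¬A ⊓ ∃s.E)) ⊔ D)?  L(c) = {E, (A ⊓ ¬C)} ∪ {(((∃r.¬E ⊔ ¬E) ⊓ (∃r.A ⊔ ∀s.¬E)) ⊓ ¬D)}
   clash {E, ¬E} at c — c ∈ (((∀r.E ⊓ E) ⊔ (∀r.¬A ⊓ ∃s.E)) ⊔ D)
2. Hence c : (((∀r.E ⊓ E) ⊔ (∀r.¬A ⊓ ∃s.E)) ⊔ D): entailed.

Yes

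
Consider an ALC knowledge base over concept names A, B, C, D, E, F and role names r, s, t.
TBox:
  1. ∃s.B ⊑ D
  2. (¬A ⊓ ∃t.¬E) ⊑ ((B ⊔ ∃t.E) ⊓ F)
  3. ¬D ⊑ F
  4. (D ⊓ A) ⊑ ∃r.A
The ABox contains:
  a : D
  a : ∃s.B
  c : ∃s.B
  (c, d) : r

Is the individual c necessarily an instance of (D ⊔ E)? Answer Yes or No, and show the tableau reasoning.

1. c : (D ⊔ E)?  L(c) = {∃s.B} ∪ {(¬D ⊓ ¬E)}
   clash {D, ¬D} at c — c ∈ (D ⊔ E)
2. Hence c : (D ⊔ E): entailed.

Yes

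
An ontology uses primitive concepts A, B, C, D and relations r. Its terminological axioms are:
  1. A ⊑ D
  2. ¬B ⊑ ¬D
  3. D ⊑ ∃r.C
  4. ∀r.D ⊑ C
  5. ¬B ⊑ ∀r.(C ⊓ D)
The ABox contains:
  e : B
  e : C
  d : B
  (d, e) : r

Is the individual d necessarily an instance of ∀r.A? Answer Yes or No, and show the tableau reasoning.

1. d : ∀r.A?  L(d) = {B} ∪ {∃r.¬A}
   open: L(d) ⊇ {B, ¬A, ¬D, ∃r.¬A, ∃r.¬D} (+ ∃-successors) — d ∉ ∀r.A possible
2. Hence d : ∀r.A: not entailed.

No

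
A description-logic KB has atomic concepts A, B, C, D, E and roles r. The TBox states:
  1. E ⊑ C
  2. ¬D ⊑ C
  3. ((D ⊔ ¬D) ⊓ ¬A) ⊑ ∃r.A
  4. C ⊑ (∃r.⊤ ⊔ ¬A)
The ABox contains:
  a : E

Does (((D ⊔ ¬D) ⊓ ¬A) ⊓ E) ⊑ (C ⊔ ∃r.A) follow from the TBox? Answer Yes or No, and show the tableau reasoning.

1. (((D ⊔ ¬D) ⊓ ¬A) ⊓ E) ⊑ (C ⊔ ∃r.A)  ⇔  ((((D ⊔ ¬D) ⊓ ¬A) ⊓ E) ⊓ (¬C ⊓ ∀r.¬A)) unsat w.r.t. T
   all branches close; clash {C, ¬C} at x₀
2. Hence (((D ⊔ ¬D) ⊓ ¬A) ⊓ E) ⊑ (C ⊔ ∃r.A): entailed.

Yes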